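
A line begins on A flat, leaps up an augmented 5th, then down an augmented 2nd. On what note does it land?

Db

An augmented fifth up from Ab is E (letter E, 8 semitones up).
An augmented second down from E is Db (letter D, 3 semitones down).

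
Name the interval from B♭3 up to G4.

major sixth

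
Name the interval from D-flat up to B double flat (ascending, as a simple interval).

minor sixth

The letter names run D→B, a span of 5 letter steps, so the interval is some kind of sixth.
Db to Bbb is 8 semitones. A major sixth is 9, so 8 makes it minor.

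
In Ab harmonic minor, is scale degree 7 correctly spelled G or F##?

Each scale degree takes a distinct letter name. Degree 7 of a scale on A must use the letter G.
G and F## are enharmonically the same pitch, but only G uses the letter G, so it is the correct spelling here.

G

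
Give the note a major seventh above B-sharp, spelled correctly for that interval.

A##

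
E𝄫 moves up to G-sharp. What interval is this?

doubly augmented third

Counting letters E–F–G gives a third.
Ebb→G# = 6 semitones, 2 wider than the major third (4), so doubly augmented.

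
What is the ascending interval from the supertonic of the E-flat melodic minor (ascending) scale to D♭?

The supertonic of Eb melodic minor (ascending) is F.
F up to Db: letters F→D make it a sixth; 8 semitones makes it minor.

minor sixth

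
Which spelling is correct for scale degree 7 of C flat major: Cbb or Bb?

Bb

Each scale degree takes a distinct letter name. Degree 7 of a scale on C must use the letter B.
Bb and Cbb are enharmonically the same pitch, but only Bb uses the letter B, so it is the correct spelling here.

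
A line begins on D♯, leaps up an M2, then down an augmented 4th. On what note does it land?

A major second up from D# is E# (letter E, 2 semitones up).
An augmented fourth down from E# is B (letter B, 6 semitones down).

B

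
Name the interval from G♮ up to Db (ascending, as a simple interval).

Counting letters G–A–B–C–D gives a fifth.
G→Db = 6 semitones, 1 narrower than the perfect fifth (7), so diminished.

diminished fifth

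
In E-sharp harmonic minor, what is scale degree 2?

F##

The E# harmonic minor scale runs E# F## G# A# B# C# D##.
Degree 2 is F##.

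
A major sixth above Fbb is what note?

A sixth above F lands on the letter D.
A major sixth spans 9 semitones, so Fbb moves to pitch class 0. On the letter D that is Dbb.

Dbb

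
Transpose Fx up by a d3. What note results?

F up a major third is A, so the target letter is A.
From F##, a diminished third is 2 semitones up: A.

A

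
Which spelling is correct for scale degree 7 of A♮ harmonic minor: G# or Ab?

G#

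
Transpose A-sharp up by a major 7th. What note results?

G##

A up a major seventh is G#, so the target letter is G.
From A#, a major seventh is 11 semitones up: G##.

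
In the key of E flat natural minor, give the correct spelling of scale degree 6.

Cb

The Eb natural minor scale runs Eb F Gb Ab Bb Cb Db.
Degree 6 is Cb.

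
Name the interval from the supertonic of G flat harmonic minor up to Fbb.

diminished sixth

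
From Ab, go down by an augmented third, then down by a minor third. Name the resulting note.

Dbb

An augmented third down from Ab is Fbb (letter F, 5 semitones down).
A minor third down from Fbb is Dbb (letter D, 3 semitones down).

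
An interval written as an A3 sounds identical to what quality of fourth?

An augmented third spans 5 semitones.
A fourth spanning 5 semitones is perfect (the perfect fourth is 5).

perfect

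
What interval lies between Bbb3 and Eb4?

augmented fourth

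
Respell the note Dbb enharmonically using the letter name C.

C

Plain C sits at the same pitch as Dbb, so on the letter C the same pitch needs a natural: C.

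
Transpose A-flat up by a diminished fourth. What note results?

A fourth above A lands on the letter D.
A diminished fourth spans 4 semitones, so Ab moves to pitch class 0. On the letter D that is Dbb.

Dbb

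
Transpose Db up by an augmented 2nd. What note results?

E

A second above D lands on the letter E.
An augmented second spans 3 semitones, so Db moves to pitch class 4. On the letter E that is E.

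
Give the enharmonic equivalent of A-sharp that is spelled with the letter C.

Cbb

Plain C sits 2 semitones above A#, so on the letter C the same pitch needs a double flat: Cbb.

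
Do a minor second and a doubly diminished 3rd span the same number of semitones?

A minor second spans 1 semitone; a doubly diminished third spans 1.
They are enharmonically equivalent.

Yes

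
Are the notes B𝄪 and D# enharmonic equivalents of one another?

Two spellings are enharmonically equivalent only if they share a pitch class.
Here B## → 1, D# → 3; 1 ≠ 3, so they are not.

No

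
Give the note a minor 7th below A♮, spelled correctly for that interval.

A seventh below A lands on the letter B.
A minor seventh spans 10 semitones, so A moves to pitch class 11. On the letter B that is B.

B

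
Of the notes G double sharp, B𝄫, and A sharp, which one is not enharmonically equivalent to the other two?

In 12-tone equal temperament, enharmonic equivalents share a pitch class. G## is pitch class 9; Bbb is pitch class 9; A# is pitch class 10.
G## and Bbb share pitch class 9, while A# is pitch class 10.

A#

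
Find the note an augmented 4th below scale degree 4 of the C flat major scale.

Scale degree 4 of Cb major is Fb.
An augmented fourth (6 semitones) below Fb lands on the letter C, giving Cbb.

Cbb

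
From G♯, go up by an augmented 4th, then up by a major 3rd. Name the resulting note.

An augmented fourth up from G# is C## (letter C, 6 semitones up).
A major third up from C## is E## (letter E, 4 semitones up).

E##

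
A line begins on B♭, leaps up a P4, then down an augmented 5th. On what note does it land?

Abb

A perfect fourth up from Bb is Eb (letter E, 5 semitones up).
An augmented fifth down from Eb is Abb (letter A, 8 semitones down).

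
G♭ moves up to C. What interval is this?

Counting letters G–A–B–C gives a fourth.
Gb→C = 6 semitones, 1 wider than the perfect fourth (5), so augmented.

augmented fourth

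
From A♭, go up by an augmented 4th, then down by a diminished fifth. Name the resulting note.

G#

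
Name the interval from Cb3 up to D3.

augmented second

Counting letters C–D gives a second.
Cb→D = 3 semitones, 1 wider than the major second (2), so augmented.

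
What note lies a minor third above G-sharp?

B

G up a major third is B, so the target letter is B.
From G#, a minor third is 3 semitones up: B.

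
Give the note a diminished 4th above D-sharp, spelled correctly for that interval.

G

A fourth above D lands on the letter G.
A diminished fourth spans 4 semitones, so D# moves to pitch class 7. On the letter G that is G.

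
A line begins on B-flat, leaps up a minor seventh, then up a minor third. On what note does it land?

A minor seventh up from Bb is Ab (letter A, 10 semitones up).
A minor third up from Ab is Cb (letter C, 3 semitones up).

Cb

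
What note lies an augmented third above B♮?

D##

B up a major third is D#, so the target letter is D.
From B, an augmented third is 5 semitones up: D##.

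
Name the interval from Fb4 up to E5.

augmented seventh

The letter names run F→E, a span of 6 letter steps, so the interval is some kind of seventh.
Fb to E is 12 semitones. A major seventh is 11, so 12 makes it augmented.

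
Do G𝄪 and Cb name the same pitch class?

Two spellings are enharmonically equivalent only if they share a pitch class.
Here G## → 9, Cb → 11; 9 ≠ 11, so they are not.

No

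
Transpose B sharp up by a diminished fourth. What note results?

B up a perfect fourth is E, so the target letter is E.
From B#, a diminished fourth is 4 semitones up: E.

E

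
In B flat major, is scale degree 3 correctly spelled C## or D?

Each scale degree takes a distinct letter name. Degree 3 of a scale on B must use the letter D.
D and C## are enharmonically the same pitch, but only D uses the letter D, so it is the correct spelling here.

D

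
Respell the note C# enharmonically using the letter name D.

Plain D sits 1 semitone above C#, so on the letter D the same pitch needs a flat: Db.

Db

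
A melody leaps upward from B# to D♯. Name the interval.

minor third

The letter names run B→D, a span of 2 letter steps, so the interval is some kind of third.
B# to D# is 3 semitones. A major third is 4, so 3 makes it minor.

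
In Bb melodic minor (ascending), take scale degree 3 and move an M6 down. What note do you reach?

Scale degree 3 of Bb melodic minor (ascending) is Db.
A major sixth (9 semitones) below Db lands on the letter F, giving Fb.

Fb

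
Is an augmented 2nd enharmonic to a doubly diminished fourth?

Yes

An augmented second spans 3 semitones; a doubly diminished fourth spans 3.
They are enharmonically equivalent.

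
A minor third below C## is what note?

A##

C down a major third is Ab, so the target letter is A.
From C##, a minor third is 3 semitones down: A##.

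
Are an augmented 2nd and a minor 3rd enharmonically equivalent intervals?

Yes

An augmented second spans 3 semitones; a minor third spans 3.
They are enharmonically equivalent.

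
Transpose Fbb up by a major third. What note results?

F up a major third is A, so the target letter is A.
From Fbb, a major third is 4 semitones up: Abb.

Abb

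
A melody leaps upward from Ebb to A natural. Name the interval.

Counting letters E–F–G–A gives a fourth.
Ebb→A = 7 semitones, 2 wider than the perfect fourth (5), so doubly augmented.

doubly augmented fourth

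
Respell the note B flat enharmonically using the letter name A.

A#

Plain A sits 1 semitone below Bb, so on the letter A the same pitch needs a sharp: A#.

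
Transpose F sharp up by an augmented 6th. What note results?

F up a major sixth is D, so the target letter is D.
From F#, an augmented sixth is 10 semitones up: D##.

D##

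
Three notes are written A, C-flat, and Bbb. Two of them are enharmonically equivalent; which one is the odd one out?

In 12-tone equal temperament, enharmonic equivalents share a pitch class. A is pitch class 9; Cb is pitch class 11; Bbb is pitch class 9.
A and Bbb share pitch class 9, while Cb is pitch class 11.

Cb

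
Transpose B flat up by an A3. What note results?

A third above B lands on the letter D.
An augmented third spans 5 semitones, so Bb moves to pitch class 3. On the letter D that is D#.

D#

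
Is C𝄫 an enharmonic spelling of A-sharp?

Yes

Cbb is pitch class 10; A# is pitch class 10.
All spellings map to pitch class 10, so they are enharmonically equivalent.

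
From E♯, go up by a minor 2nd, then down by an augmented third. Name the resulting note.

A minor second up from E# is F# (letter F, 1 semitone up).
An augmented third down from F# is Db (letter D, 5 semitones down).

Db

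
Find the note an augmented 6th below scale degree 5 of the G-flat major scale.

Scale degree 5 of Gb major is Db.
An augmented sixth (10 semitones) below Db lands on the letter F, giving Fbb.

Fbb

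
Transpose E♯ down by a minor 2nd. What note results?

D##

A second below E lands on the letter D.
A minor second spans 1 semitone, so E# moves to pitch class 4. On the letter D that is D##.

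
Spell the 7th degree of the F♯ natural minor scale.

Degree 7 takes the letter 6 steps above F, which is E.
In natural minor, degree 7 sits 10 semitones above the tonic. F# + 10 semitones is pitch class 4, spelled on E as E.

E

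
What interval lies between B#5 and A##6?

Counting letters B–C–D–E–F–G–A gives a seventh.
B#→A## = 11 semitones, exactly the major seventh.

major seventh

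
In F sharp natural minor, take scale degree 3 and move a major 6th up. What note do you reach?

Scale degree 3 of F# natural minor is A.
A major sixth (9 semitones) above A lands on the letter F, giving F#.

F#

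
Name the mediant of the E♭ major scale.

G

The Eb major scale runs Eb F G Ab Bb C D.
Degree 3 is G.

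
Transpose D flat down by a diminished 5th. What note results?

G

D down a perfect fifth is G, so the target letter is G.
From Db, a diminished fifth is 6 semitones down: G.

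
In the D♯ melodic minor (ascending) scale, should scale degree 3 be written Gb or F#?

Each scale degree takes a distinct letter name. Degree 3 of a scale on D must use the letter F.
F# and Gb are enharmonically the same pitch, but only F# uses the letter F, so it is the correct spelling here.

F#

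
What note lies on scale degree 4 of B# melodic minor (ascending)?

The B# melodic minor (ascending) scale runs B# C## D# E# F## G## A##.
Degree 4 is E#.

E#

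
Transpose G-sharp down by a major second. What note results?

A second below G lands on the letter F.
A major second spans 2 semitones, so G# moves to pitch class 6. On the letter F that is F#.

F#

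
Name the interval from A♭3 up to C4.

The letter names run A→C, a span of 2 letter steps, so the interval is some kind of third.
Ab to C is 4 semitones. A major third is 4, so 4 makes it major.

major third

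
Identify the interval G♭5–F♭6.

Counting letters G–A–B–C–D–E–F gives a seventh.
Gb→Fb = 10 semitones, 1 narrower than the major seventh (11), so minor.

minor seventh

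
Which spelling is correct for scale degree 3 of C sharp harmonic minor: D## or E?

Each scale degree takes a distinct letter name. Degree 3 of a scale on C must use the letter E.
E and D## are enharmonically the same pitch, but only E uses the letter E, so it is the correct spelling here.

E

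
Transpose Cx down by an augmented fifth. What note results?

A fifth below C lands on the letter F.
An augmented fifth spans 8 semitones, so C## moves to pitch class 6. On the letter F that is F#.

F#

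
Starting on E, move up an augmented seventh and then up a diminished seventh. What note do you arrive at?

C#

An augmented seventh up from E is D## (letter D, 12 semitones up).
A diminished seventh up from D## is C# (letter C, 9 semitones up).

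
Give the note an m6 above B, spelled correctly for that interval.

A sixth above B lands on the letter G.
A minor sixth spans 8 semitones, so B moves to pitch class 7. On the letter G that is G.

G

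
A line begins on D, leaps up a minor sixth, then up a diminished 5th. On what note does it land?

Fb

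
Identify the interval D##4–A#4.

diminished fifth

Counting letters D–E–F–G–A gives a fifth.
D##→A# = 6 semitones, 1 narrower than the perfect fifth (7), so diminished.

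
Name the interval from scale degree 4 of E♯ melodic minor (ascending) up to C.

diminished third

Scale degree 4 of E# melodic minor (ascending) is A#.
A# up to C: letters A→C make it a third; 2 semitones makes it diminished.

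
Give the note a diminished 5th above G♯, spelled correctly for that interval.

D

G up a perfect fifth is D, so the target letter is D.
From G#, a diminished fifth is 6 semitones up: D.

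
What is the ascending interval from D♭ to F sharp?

augmented third

Counting letters D–E–F gives a third.
Db→F# = 5 semitones, 1 wider than the major third (4), so augmented.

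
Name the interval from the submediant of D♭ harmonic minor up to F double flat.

diminished fifth

The submediant of Db harmonic minor is Bbb.
Bbb up to Fbb: letters B→F make it a fifth; 6 semitones makes it diminished.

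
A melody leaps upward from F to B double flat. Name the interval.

diminished fourth

The letter names run F→B, a span of 3 letter steps, so the interval is some kind of fourth.
F to Bbb is 4 semitones. A perfect fourth is 5, so 4 makes it diminished.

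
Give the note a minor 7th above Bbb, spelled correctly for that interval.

A seventh above B lands on the letter A.
A minor seventh spans 10 semitones, so Bbb moves to pitch class 7. On the letter A that is Abb.

Abb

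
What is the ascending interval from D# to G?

The letter names run D→G, a span of 3 letter steps, so the interval is some kind of fourth.
D# to G is 4 semitones. A perfect fourth is 5, so 4 makes it diminished.

diminished fourth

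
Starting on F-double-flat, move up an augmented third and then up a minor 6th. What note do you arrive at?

An augmented third up from Fbb is Ab (letter A, 5 semitones up).
A minor sixth up from Ab is Fb (letter F, 8 semitones up).

Fb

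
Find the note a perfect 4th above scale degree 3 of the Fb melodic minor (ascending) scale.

Scale degree 3 of Fb melodic minor (ascending) is Abb.
A perfect fourth (5 semitones) above Abb lands on the letter D, giving Dbb.

Dbb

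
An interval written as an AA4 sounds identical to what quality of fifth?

A doubly augmented fourth spans 7 semitones.
A fifth spanning 7 semitones is perfect (the perfect fifth is 7).

perfect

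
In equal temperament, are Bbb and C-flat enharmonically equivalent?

Bbb is pitch class 9; Cb is pitch class 11.
The pitch classes differ (9 vs. 11), so they are not enharmonic equivalents.

No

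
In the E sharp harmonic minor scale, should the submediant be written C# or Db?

Each scale degree takes a distinct letter name. Degree 6 of a scale on E must use the letter C.
C# and Db are enharmonically the same pitch, but only C# uses the letter C, so it is the correct spelling here.

C#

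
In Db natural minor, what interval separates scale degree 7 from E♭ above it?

major third

Scale degree 7 of Db natural minor is Cb.
Cb up to Eb: letters C→E make it a third; 4 semitones makes it major.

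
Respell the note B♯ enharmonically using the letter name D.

Dbb

Plain D sits 2 semitones above B#, so on the letter D the same pitch needs a double flat: Dbb.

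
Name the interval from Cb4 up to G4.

Counting letters C–D–E–F–G gives a fifth.
Cb→G = 8 semitones, 1 wider than the perfect fifth (7), so augmented.

augmented fifth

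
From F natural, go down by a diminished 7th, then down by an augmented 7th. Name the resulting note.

Ab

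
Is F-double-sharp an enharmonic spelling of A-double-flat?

Yes

F## = pitch class 7 and Abb = pitch class 7 — the same pitch class, so they are enharmonic equivalents.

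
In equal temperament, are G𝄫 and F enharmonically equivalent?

Yes

Gbb = pitch class 5 and F = pitch class 5 — the same pitch class, so they are enharmonic equivalents.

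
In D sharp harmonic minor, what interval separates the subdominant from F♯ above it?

The subdominant of D# harmonic minor is G#.
G# up to F#: letters G→F make it a seventh; 10 semitones makes it minor.

minor seventh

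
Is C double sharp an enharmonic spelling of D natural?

C## = pitch class 2 and D = pitch class 2 — the same pitch class, so they are enharmonic equivalents.

Yes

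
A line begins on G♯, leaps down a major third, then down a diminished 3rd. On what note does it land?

A major third down from G# is E (letter E, 4 semitones down).
A diminished third down from E is C## (letter C, 2 semitones down).

C##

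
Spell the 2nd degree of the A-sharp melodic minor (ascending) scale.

The A# melodic minor (ascending) scale runs A# B# C# D# E# F## G##.
Degree 2 is B#.

B#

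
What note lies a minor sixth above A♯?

F#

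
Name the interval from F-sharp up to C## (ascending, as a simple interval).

augmented fifth

The letter names run F→C, a span of 4 letter steps, so the interval is some kind of fifth.
F# to C## is 8 semitones. A perfect fifth is 7, so 8 makes it augmented.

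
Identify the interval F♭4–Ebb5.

Counting letters F–G–A–B–C–D–E gives a seventh.
Fb→Ebb = 10 semitones, 1 narrower than the major seventh (11), so minor.

minor seventh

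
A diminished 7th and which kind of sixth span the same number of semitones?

A diminished seventh spans 9 semitones.
A sixth spanning 9 semitones is major (the major sixth is 9).

major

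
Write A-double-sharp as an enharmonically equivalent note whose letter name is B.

B

Plain B sits at the same pitch as A##, so on the letter B the same pitch needs a natural: B.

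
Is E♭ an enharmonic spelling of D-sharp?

Eb is pitch class 3; D# is pitch class 3.
All spellings map to pitch class 3, so they are enharmonically equivalent.

Yes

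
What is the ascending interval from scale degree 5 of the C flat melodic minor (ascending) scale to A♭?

major second

Scale degree 5 of Cb melodic minor (ascending) is Gb.
Gb up to Ab: letters G→A make it a second; 2 semitones makes it major.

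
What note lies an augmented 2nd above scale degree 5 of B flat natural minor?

Scale degree 5 of Bb natural minor is F.
An augmented second (3 semitones) above F lands on the letter G, giving G#.

G#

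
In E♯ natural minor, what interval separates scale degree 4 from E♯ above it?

Scale degree 4 of E# natural minor is A#.
A# up to E#: letters A→E make it a fifth; 7 semitones makes it perfect.

perfect fifth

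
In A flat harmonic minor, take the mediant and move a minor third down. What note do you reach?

Ab

The mediant of Ab harmonic minor is Cb.
A minor third (3 semitones) below Cb lands on the letter A, giving Ab.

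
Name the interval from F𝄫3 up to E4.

doubly augmented seventh

Counting letters F–G–A–B–C–D–E gives a seventh.
Fbb→E = 13 semitones, 2 wider than the major seventh (11), so doubly augmented.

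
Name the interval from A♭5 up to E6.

augmented fifth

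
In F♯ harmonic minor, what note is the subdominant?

Degree 4 takes the letter 3 steps above F, which is B.
In harmonic minor, degree 4 sits 5 semitones above the tonic. F# + 5 semitones is pitch class 11, spelled on B as B.

B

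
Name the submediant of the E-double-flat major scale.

Cb

The Ebb major scale runs Ebb Fb Gb Abb Bbb Cb Db.
Degree 6 is Cb.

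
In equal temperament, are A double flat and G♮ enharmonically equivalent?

Abb = pitch class 7 and G = pitch class 7 — the same pitch class, so they are enharmonic equivalents.

Yes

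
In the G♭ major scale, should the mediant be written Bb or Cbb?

Bb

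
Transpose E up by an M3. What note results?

G#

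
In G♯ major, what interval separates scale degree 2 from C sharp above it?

Scale degree 2 of G# major is A#.
A# up to C#: letters A→C make it a third; 3 semitones makes it minor.

minor third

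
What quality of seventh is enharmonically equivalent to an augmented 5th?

An augmented fifth spans 8 semitones.
A seventh spanning 8 semitones is doubly diminished (the major seventh is 11).

doubly diminished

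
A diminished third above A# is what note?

C

A third above A lands on the letter C.
A diminished third spans 2 semitones, so A# moves to pitch class 0. On the letter C that is C.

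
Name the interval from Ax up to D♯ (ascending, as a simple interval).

diminished fourth

The letter names run A→D, a span of 3 letter steps, so the interval is some kind of fourth.
A## to D# is 4 semitones. A perfect fourth is 5, so 4 makes it diminished.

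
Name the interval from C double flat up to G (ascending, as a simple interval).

doubly augmented fifth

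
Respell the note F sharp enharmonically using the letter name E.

E##

Plain E sits 2 semitones below F#, so on the letter E the same pitch needs a double sharp: E##.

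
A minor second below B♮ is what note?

A#

B down a major second is A, so the target letter is A.
From B, a minor second is 1 semitone down: A#.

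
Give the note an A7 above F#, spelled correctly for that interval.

E##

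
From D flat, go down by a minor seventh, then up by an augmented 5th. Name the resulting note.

A minor seventh down from Db is Eb (letter E, 10 semitones down).
An augmented fifth up from Eb is B (letter B, 8 semitones up).

B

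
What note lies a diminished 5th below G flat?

C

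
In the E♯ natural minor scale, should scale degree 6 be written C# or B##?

C#

Each scale degree takes a distinct letter name. Degree 6 of a scale on E must use the letter C.
C# and B## are enharmonically the same pitch, but only C# uses the letter C, so it is the correct spelling here.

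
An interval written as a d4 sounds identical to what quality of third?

A diminished fourth spans 4 semitones.
A third spanning 4 semitones is major (the major third is 4).

major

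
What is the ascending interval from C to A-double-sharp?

doubly augmented sixth

Counting letters C–D–E–F–G–A gives a sixth.
C→A## = 11 semitones, 2 wider than the major sixth (9), so doubly augmented.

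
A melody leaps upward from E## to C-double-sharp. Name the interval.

The letter names run E→C, a span of 5 letter steps, so the interval is some kind of sixth.
E## to C## is 8 semitones. A major sixth is 9, so 8 makes it minor.

minor sixth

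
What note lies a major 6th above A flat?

A sixth above A lands on the letter F.
A major sixth spans 9 semitones, so Ab moves to pitch class 5. On the letter F that is F.

F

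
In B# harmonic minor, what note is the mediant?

The B# harmonic minor scale runs B# C## D# E# F## G# A##.
Degree 3 is D#.

D#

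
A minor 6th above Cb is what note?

A sixth above C lands on the letter A.
A minor sixth spans 8 semitones, so Cb moves to pitch class 7. On the letter A that is Abb.

Abb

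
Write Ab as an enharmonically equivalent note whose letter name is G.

G#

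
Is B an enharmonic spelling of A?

B is pitch class 11; A is pitch class 9.
The pitch classes differ (11 vs. 9), so they are not enharmonic equivalents.

No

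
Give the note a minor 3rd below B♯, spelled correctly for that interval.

G##

B down a major third is G, so the target letter is G.
From B#, a minor third is 3 semitones down: G##.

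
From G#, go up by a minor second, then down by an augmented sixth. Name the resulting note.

Cb

A minor second up from G# is A (letter A, 1 semitone up).
An augmented sixth down from A is Cb (letter C, 10 semitones down).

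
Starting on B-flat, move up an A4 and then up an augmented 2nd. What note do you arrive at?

F##

An augmented fourth up from Bb is E (letter E, 6 semitones up).
An augmented second up from E is F## (letter F, 3 semitones up).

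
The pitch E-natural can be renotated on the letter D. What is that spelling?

Plain D sits 2 semitones below E, so on the letter D the same pitch needs a double sharp: D##.

D##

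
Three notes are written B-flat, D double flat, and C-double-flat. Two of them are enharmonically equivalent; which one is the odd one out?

Dbb

In 12-tone equal temperament, enharmonic equivalents share a pitch class. Bb is pitch class 10; Dbb is pitch class 0; Cbb is pitch class 10.
Bb and Cbb share pitch class 10, while Dbb is pitch class 0.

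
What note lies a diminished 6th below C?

E#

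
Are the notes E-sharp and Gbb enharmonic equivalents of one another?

Yes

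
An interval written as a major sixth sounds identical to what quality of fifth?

doubly augmented

A major sixth spans 9 semitones.
A fifth spanning 9 semitones is doubly augmented (the perfect fifth is 7).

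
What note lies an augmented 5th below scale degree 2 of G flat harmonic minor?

Scale degree 2 of Gb harmonic minor is Ab.
An augmented fifth (8 semitones) below Ab lands on the letter D, giving Dbb.

Dbb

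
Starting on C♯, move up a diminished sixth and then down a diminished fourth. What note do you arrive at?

E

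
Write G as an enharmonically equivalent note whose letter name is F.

Plain F sits 2 semitones below G, so on the letter F the same pitch needs a double sharp: F##.

F##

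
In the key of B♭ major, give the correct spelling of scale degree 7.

A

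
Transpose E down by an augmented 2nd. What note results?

Db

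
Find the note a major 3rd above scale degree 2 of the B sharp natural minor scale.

Scale degree 2 of B# natural minor is C##.
A major third (4 semitones) above C## lands on the letter E, giving E##.

E##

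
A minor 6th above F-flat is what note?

A sixth above F lands on the letter D.
A minor sixth spans 8 semitones, so Fb moves to pitch class 0. On the letter D that is Dbb.

Dbb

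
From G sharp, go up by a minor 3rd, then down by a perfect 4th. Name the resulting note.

F#

A minor third up from G# is B (letter B, 3 semitones up).
A perfect fourth down from B is F# (letter F, 5 semitones down).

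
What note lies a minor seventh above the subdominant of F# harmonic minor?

A

The subdominant of F# harmonic minor is B.
A minor seventh (10 semitones) above B lands on the letter A, giving A.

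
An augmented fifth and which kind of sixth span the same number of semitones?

minor

An augmented fifth spans 8 semitones.
A sixth spanning 8 semitones is minor (the major sixth is 9).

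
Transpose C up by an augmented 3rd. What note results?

A third above C lands on the letter E.
An augmented third spans 5 semitones, so C moves to pitch class 5. On the letter E that is E#.

E#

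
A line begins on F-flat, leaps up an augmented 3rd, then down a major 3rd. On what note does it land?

F

An augmented third up from Fb is A (letter A, 5 semitones up).
A major third down from A is F (letter F, 4 semitones down).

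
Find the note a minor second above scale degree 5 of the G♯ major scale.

Scale degree 5 of G# major is D#.
A minor second (1 semitone) above D# lands on the letter E, giving E.

E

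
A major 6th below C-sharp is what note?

C down a major sixth is Eb, so the target letter is E.
From C#, a major sixth is 9 semitones down: E.

E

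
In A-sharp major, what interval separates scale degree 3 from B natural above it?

Scale degree 3 of A# major is C##.
C## up to B: letters C→B make it a seventh; 9 semitones makes it diminished.

diminished seventh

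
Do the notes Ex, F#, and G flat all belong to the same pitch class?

Yes

E## = pitch class 6 and F# = pitch class 6 and Gb = pitch class 6 — the same pitch class, so they are enharmonic equivalents.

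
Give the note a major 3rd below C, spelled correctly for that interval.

Ab

A third below C lands on the letter A.
A major third spans 4 semitones, so C moves to pitch class 8. On the letter A that is Ab.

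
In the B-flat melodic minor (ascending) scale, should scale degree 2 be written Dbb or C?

C

Each scale degree takes a distinct letter name. Degree 2 of a scale on B must use the letter C.
C and Dbb are enharmonically the same pitch, but only C uses the letter C, so it is the correct spelling here.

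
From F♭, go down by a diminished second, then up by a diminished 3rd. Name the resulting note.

A diminished second down from Fb is E (letter E, 0 semitones down).
A diminished third up from E is Gb (letter G, 2 semitones up).

Gb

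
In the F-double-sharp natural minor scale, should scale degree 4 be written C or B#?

B#

Each scale degree takes a distinct letter name. Degree 4 of a scale on F must use the letter B.
B# and C are enharmonically the same pitch, but only B# uses the letter B, so it is the correct spelling here.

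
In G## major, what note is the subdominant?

C##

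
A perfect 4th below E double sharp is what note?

E down a perfect fourth is B, so the target letter is B.
From E##, a perfect fourth is 5 semitones down: B##.

B##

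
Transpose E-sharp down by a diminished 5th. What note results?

A##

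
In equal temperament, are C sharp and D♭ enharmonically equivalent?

C# = pitch class 1 and Db = pitch class 1 — the same pitch class, so they are enharmonic equivalents.

Yes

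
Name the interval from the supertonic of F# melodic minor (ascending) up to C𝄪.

The supertonic of F# melodic minor (ascending) is G#.
G# up to C##: letters G→C make it a fourth; 6 semitones makes it augmented.

augmented fourth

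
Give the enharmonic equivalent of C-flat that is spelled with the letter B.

B

Cb is pitch class 11. The letter B alone is pitch class 11.
Pitch class 11 on B needs no accidental: B.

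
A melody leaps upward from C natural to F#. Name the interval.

The letter names run C→F, a span of 3 letter steps, so the interval is some kind of fourth.
C to F# is 6 semitones. A perfect fourth is 5, so 6 makes it augmented.

augmented fourth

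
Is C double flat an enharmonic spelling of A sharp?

Yes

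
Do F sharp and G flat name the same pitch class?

Yes

F# is pitch class 6; Gb is pitch class 6.
All spellings map to pitch class 6, so they are enharmonically equivalent.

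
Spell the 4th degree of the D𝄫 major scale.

The Dbb major scale runs Dbb Ebb Fb Gbb Abb Bbb Cb.
Degree 4 is Gbb.

Gbb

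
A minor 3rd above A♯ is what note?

A up a major third is C#, so the target letter is C.
From A#, a minor third is 3 semitones up: C#.

C#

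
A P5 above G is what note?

D

G up a perfect fifth is D, so the target letter is D.
From G, a perfect fifth is 7 semitones up: D.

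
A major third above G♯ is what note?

B#

G up a major third is B, so the target letter is B.
From G#, a major third is 4 semitones up: B#.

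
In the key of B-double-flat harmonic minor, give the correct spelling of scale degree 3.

Dbb

Degree 3 takes the letter 2 steps above B, which is D.
In harmonic minor, degree 3 sits 3 semitones above the tonic. Bbb + 3 semitones is pitch class 0, spelled on D as Dbb.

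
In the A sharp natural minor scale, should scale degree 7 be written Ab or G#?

Each scale degree takes a distinct letter name. Degree 7 of a scale on A must use the letter G.
G# and Ab are enharmonically the same pitch, but only G# uses the letter G, so it is the correct spelling here.

G#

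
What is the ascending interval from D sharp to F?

diminished third

The letter names run D→F, a span of 2 letter steps, so the interval is some kind of third.
D# to F is 2 semitones. A major third is 4, so 2 makes it diminished.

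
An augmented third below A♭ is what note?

Fbb

A third below A lands on the letter F.
An augmented third spans 5 semitones, so Ab moves to pitch class 3. On the letter F that is Fbb.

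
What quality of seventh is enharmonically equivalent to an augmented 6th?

minor

An augmented sixth spans 10 semitones.
A seventh spanning 10 semitones is minor (the major seventh is 11).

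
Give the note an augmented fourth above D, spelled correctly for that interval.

A fourth above D lands on the letter G.
An augmented fourth spans 6 semitones, so D moves to pitch class 8. On the letter G that is G#.

G#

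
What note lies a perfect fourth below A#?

A down a perfect fourth is E, so the target letter is E.
From A#, a perfect fourth is 5 semitones down: E#.

E#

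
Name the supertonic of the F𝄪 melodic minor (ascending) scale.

The F## melodic minor (ascending) scale runs F## G## A# B# C## D## E##.
Degree 2 is G##.

G##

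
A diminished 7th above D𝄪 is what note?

D up a major seventh is C#, so the target letter is C.
From D##, a diminished seventh is 9 semitones up: C#.

C#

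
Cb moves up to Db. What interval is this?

major second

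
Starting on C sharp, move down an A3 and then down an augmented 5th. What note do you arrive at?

Dbb

An augmented third down from C# is Ab (letter A, 5 semitones down).
An augmented fifth down from Ab is Dbb (letter D, 8 semitones down).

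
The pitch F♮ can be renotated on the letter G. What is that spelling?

Gbb

Plain G sits 2 semitones above F, so on the letter G the same pitch needs a double flat: Gbb.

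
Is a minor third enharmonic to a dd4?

Yes

A minor third spans 3 semitones; a doubly diminished fourth spans 3.
They are enharmonically equivalent.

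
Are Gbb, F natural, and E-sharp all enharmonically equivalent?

Gbb = pitch class 5 and F = pitch class 5 and E# = pitch class 5 — the same pitch class, so they are enharmonic equivalents.

Yes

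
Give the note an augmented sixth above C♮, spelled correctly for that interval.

A#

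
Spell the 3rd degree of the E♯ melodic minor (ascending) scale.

G#

The E# melodic minor (ascending) scale runs E# F## G# A# B# C## D##.
Degree 3 is G#.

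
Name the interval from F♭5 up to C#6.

doubly augmented fifth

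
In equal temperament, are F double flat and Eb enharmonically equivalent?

Fbb is pitch class 3; Eb is pitch class 3.
All spellings map to pitch class 3, so they are enharmonically equivalent.

Yes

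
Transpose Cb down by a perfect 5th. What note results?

Fb

A fifth below C lands on the letter F.
A perfect fifth spans 7 semitones, so Cb moves to pitch class 4. On the letter F that is Fb.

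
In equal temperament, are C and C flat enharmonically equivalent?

No

C is pitch class 0; Cb is pitch class 11.
The pitch classes differ (0 vs. 11), so they are not enharmonic equivalents.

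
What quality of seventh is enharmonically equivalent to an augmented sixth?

minor

An augmented sixth spans 10 semitones.
A seventh spanning 10 semitones is minor (the major seventh is 11).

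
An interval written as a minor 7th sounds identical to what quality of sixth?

augmented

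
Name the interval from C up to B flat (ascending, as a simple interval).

The letter names run C→B, a span of 6 letter steps, so the interval is some kind of seventh.
C to Bb is 10 semitones. A major seventh is 11, so 10 makes it minor.

minor seventh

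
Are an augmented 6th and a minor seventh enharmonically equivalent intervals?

An augmented sixth spans 10 semitones; a minor seventh spans 10.
They are enharmonically equivalent.

Yes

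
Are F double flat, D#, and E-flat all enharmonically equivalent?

Yes

Fbb = pitch class 3 and D# = pitch class 3 and Eb = pitch class 3 — the same pitch class, so they are enharmonic equivalents.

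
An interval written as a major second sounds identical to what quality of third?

diminished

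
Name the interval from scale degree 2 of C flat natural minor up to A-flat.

Scale degree 2 of Cb natural minor is Db.
Db up to Ab: letters D→A make it a fifth; 7 semitones makes it perfect.

perfect fifth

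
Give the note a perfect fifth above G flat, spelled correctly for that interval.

Db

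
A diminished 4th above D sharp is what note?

G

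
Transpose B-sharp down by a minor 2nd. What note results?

A##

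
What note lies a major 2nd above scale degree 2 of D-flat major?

F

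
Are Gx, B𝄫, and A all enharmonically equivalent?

G## is pitch class 9; Bbb is pitch class 9; A is pitch class 9.
All spellings map to pitch class 9, so they are enharmonically equivalent.

Yes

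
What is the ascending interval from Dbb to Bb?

Counting letters D–E–F–G–A–B gives a sixth.
Dbb→Bb = 10 semitones, 1 wider than the major sixth (9), so augmented.

augmented sixth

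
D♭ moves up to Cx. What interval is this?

doubly augmented seventh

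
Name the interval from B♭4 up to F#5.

augmented fifth

The letter names run B→F, a span of 4 letter steps, so the interval is some kind of fifth.
Bb to F# is 8 semitones. A perfect fifth is 7, so 8 makes it augmented.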